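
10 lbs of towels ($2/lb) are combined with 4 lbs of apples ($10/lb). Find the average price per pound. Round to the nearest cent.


Cost of towels:
10 x $2 = $20
Cost of apples:
4 x $10 = $40
Total cost: $20 + $40 = $60
Total weight: 14 lbs
Average: $60 / 14 = $4.2857... ≈ $4.29/lb

$4.29/lb


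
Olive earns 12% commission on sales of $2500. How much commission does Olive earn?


Convert rate to decimal:
12% = 0.12
Multiply by sales:
$2500 x 0.12 = $300

$300


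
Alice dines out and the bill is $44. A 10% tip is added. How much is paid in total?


Calculate the tip:
10% of $44 = $4.40
Add tip to meal cost:
$44 + $4.40 = $48.40

$48.40


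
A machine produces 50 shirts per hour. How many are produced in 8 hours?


Production rate: 50 shirts per hour
Time: 8 hours
Total: 50 x 8 = 400 shirts

400 shirts


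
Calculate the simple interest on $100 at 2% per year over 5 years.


Use the formula I = P x R x T / 100
P x R x T = 100 x 2 x 5 = 1000
I = 1000 / 100 = $10

$10


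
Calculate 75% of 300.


Convert percentage to decimal:
75% = 0.75
Multiply:
300 x 0.75 = 225

225


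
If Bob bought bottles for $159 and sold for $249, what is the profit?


Selling price = $249
Cost price = $159
Profit = selling price - cost price:
Profit = $249 - $159 = $90

$90


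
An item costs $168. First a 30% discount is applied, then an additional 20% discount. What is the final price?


First discount:
30% of $168 = $50.40
Price after first discount:
$168 - $50.40 = $117.60
Second discount:
20% of $117.60 = $23.52
Final price:
$117.60 - $23.52 = $94.08

$94.08


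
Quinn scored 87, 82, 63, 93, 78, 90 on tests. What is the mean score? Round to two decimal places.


Add the scores:
87 + 82 + 63 + 93 + 78 + 90 = 493
Divide by the number of tests:
493 / 6 = 82.1666... ≈ 82.17

82.17


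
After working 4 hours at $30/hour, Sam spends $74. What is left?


Calculate earnings:
4 x $30 = $120
Subtract spending:
$120 - $74 = $46

$46


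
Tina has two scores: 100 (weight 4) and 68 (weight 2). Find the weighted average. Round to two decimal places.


Weighted sum:
4 x 100 + 2 x 68 = 536
Total weight:
4 + 2 = 6
Weighted average:
536 / 6 = 89.3333... ≈ 89.33

89.33


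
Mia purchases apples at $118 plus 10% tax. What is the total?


Calculate the tax:
10% of $118 = $11.80
Add tax to price:
$118 + $11.80 = $129.80

$129.80


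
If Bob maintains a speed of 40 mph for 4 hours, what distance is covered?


Use the formula: distance = speed x time
Speed = 40 mph, Time = 4 hours
40 x 4 = 160 miles

160 miles


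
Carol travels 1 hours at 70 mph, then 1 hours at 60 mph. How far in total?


Leg 1 distance:
70 x 1 = 70 miles
Leg 2 distance:
60 x 1 = 60 miles
Total distance:
70 + 60 = 130 miles

130 miles


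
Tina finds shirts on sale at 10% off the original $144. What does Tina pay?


Calculate the discount amount:
10% of $144 = $14.40
Subtract from original:
$144 - $14.40 = $129.60

$129.60


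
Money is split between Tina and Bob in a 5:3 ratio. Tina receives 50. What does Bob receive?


Find the multiplier:
50 / 5 = 10
Apply to Bob's share:
3 x 10 = 30

30


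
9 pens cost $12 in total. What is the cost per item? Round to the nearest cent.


Total cost: $12
Number of items: 9
Unit price: $12 / 9 = $1.3333... ≈ $1.33

$1.33


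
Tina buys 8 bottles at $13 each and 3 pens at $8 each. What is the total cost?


Cost of bottles:
8 x $13 = $104
Cost of pens:
3 x $8 = $24
Add both:
$104 + $24 = $128

$128


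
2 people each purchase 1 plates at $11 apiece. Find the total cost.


Cost per person:
1 x $11 = $11
Group total:
2 x $11 = $22

$22


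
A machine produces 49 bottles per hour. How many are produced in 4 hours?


Production rate: 49 bottles per hour
Time: 4 hours
Total: 49 x 4 = 196 bottles

196 bottles


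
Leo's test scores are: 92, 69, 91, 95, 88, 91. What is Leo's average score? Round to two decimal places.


Add the scores:
92 + 69 + 91 + 95 + 88 + 91 = 526
Divide by the number of tests:
526 / 6 = 87.6666... ≈ 87.67

87.67


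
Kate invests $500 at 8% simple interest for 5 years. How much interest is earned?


Use the formula I = P x R x T / 100
P x R x T = 500 x 8 x 5 = 20000
I = 20000 / 100 = $200

$200


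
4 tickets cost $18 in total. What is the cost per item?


Total cost: $18
Number of items: 4
Unit price: $18 / 4 = $4.50

$4.50


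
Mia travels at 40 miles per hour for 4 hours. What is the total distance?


Use the formula: distance = speed x time
Speed = 40 mph, Time = 4 hours
40 x 4 = 160 miles

160 miles


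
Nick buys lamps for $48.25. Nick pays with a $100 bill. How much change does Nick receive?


Start with the amount paid:
$100
Subtract the price:
$100 - $48.25 = $51.75

$51.75


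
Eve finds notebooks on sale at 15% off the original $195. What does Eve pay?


Calculate the discount amount:
15% of $195 = $29.25
Subtract from original:
$195 - $29.25 = $165.75

$165.75


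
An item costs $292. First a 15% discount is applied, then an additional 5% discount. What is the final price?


First discount:
15% of $292 = $43.80
Price after first discount:
$292 - $43.80 = $248.20
Second discount:
5% of $248.20 = $12.41
Final price:
$248.20 - $12.41 = $235.79

$235.79


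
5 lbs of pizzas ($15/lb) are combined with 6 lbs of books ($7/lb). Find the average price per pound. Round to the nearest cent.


Cost of pizzas:
5 x $15 = $75
Cost of books:
6 x $7 = $42
Total cost: $75 + $42 = $117
Total weight: 11 lbs
Average: $117 / 11 = $10.6363... ≈ $10.64/lb

$10.64/lb


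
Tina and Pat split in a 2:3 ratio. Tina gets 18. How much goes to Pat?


Find the multiplier:
18 / 2 = 9
Apply to Pat's share:
3 x 9 = 27

27


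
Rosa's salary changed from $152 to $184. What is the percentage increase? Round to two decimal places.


Find the absolute change:
|184 - 152| = 32
Divide by original and multiply by 100:
32 / 152 x 100 = 21.0526...% ≈ 21.05%

21.05%


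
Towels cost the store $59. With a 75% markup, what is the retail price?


Calculate the markup amount:
75% of $59 = $44.25
Add to cost:
$59 + $44.25 = $103.25

$103.25


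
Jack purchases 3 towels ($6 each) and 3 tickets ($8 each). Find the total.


Cost of towels:
3 x $6 = $18
Cost of tickets:
3 x $8 = $24
Add both:
$18 + $24 = $42

$42


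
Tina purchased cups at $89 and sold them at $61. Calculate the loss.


Selling price = $61
Cost price = $89
Loss = cost price - selling price:
Loss = $89 - $61 = $28

$28


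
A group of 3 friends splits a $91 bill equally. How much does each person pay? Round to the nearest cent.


Total bill: $91
Number of people: 3
Each pays: $91 / 3 = $30.3333... ≈ $30.33

$30.33


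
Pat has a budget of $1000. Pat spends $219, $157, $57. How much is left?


Add up expenses:
$219 + $157 + $57 = $433
Subtract from budget:
$1000 - $433 = $567

$567


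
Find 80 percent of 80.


Convert percentage to decimal:
80% = 0.8
Multiply:
80 x 0.8 = 64

64


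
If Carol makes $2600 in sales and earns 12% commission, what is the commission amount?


Convert rate to decimal:
12% = 0.12
Multiply by sales:
$2600 x 0.12 = $312

$312


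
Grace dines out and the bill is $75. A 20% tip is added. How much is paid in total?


Calculate the tip:
20% of $75 = $15
Add tip to meal cost:
$75 + $15 = $90

$90


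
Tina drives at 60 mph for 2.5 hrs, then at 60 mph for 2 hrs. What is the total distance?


Leg 1 distance:
60 x 2.5 = 150 miles
Leg 2 distance:
60 x 2 = 120 miles
Total distance:
150 + 120 = 270 miles

270 miles


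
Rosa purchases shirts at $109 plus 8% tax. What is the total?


Calculate the tax:
8% of $109 = $8.72
Add tax to price:
$109 + $8.72 = $117.72

$117.72


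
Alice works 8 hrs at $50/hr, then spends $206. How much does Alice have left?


Calculate earnings:
8 x $50 = $400
Subtract spending:
$400 - $206 = $194

$194


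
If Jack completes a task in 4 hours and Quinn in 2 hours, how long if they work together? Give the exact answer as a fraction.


Jack's rate: 1/4 of the job per hour
Quinn's rate: 1/2 of the job per hour
Combined rate: 1/4 + 1/2 = 3/4 per hour
Time = 1 / (3/4) = 4/3 hours (≈ 1.33 hours)

4/3 hours


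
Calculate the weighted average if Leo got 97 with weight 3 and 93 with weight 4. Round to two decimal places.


Weighted sum:
3 x 97 + 4 x 93 = 663
Total weight:
3 + 4 = 7
Weighted average:
663 / 7 = 94.7142... ≈ 94.71

94.71


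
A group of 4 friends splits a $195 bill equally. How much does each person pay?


Total bill: $195
Number of people: 4
Each pays: $195 / 4 = $48.75

$48.75


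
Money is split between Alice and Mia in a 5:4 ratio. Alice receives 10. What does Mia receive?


Find the multiplier:
10 / 5 = 2
Apply to Mia's share:
4 x 2 = 8

8


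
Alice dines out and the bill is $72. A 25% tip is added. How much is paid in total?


Calculate the tip:
25% of $72 = $18
Add tip to meal cost:
$72 + $18 = $90

$90


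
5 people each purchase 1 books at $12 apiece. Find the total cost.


Cost per person:
1 x $12 = $12
Group total:
5 x $12 = $60

$60


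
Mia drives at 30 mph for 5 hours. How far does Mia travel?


Use the formula: distance = speed x time
Speed = 30 mph, Time = 5 hours
30 x 5 = 150 miles

150 miles


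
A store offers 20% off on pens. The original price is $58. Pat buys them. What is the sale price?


Calculate the discount amount:
20% of $58 = $11.60
Subtract from original:
$58 - $11.60 = $46.40

$46.40


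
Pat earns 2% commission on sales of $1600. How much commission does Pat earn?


Convert rate to decimal:
2% = 0.02
Multiply by sales:
$1600 x 0.02 = $32

$32


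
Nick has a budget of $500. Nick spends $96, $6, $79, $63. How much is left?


Add up expenses:
$96 + $6 + $79 + $63 = $244
Subtract from budget:
$500 - $244 = $256

$256


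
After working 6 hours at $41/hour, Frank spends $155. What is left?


Calculate earnings:
6 x $41 = $246
Subtract spending:
$246 - $155 = $91

$91


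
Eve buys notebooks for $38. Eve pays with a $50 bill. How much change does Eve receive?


Start with the amount paid:
$50
Subtract the price:
$50 - $38 = $12

$12


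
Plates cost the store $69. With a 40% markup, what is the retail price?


Calculate the markup amount:
40% of $69 = $27.60
Add to cost:
$69 + $27.60 = $96.60

$96.60


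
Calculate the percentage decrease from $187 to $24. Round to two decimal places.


Find the absolute change:
|24 - 187| = 163
Divide by original and multiply by 100:
163 / 187 x 100 = 87.1657...% ≈ 87.17%

87.17%


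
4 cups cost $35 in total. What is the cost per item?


Total cost: $35
Number of items: 4
Unit price: $35 / 4 = $8.75

$8.75


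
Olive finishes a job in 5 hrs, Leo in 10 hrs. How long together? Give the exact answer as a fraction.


Olive's rate: 1/5 of the job per hour
Leo's rate: 1/10 of the job per hour
Combined rate: 1/5 + 1/10 = 3/10 per hour
Time = 1 / (3/10) = 10/3 hours (≈ 3.33 hours)

10/3 hours


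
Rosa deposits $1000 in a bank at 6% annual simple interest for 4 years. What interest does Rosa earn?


Use the formula I = P x R x T / 100
P x R x T = 1000 x 6 x 4 = 24000
I = 24000 / 100 = $240

$240


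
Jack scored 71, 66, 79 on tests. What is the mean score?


Add the scores:
71 + 66 + 79 = 216
Divide by the number of tests:
216 / 3 = 72

72


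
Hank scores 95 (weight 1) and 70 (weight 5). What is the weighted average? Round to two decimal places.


Weighted sum:
1 x 95 + 5 x 70 = 445
Total weight:
1 + 5 = 6
Weighted average:
445 / 6 = 74.1666... ≈ 74.17

74.17


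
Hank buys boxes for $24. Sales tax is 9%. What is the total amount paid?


Calculate the tax:
9% of $24 = $2.16
Add tax to price:
$24 + $2.16 = $26.16

$26.16


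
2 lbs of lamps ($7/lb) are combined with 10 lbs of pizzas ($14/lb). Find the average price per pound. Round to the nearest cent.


Cost of lamps:
2 x $7 = $14
Cost of pizzas:
10 x $14 = $140
Total cost: $14 + $140 = $154
Total weight: 12 lbs
Average: $154 / 12 = $12.8333... ≈ $12.83/lb

$12.83/lb


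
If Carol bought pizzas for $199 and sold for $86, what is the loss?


Selling price = $86
Cost price = $199
Loss = cost price - selling price:
Loss = $199 - $86 = $113

$113


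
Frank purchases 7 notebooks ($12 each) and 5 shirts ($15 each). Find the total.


Cost of notebooks:
7 x $12 = $84
Cost of shirts:
5 x $15 = $75
Add both:
$84 + $75 = $159

$159


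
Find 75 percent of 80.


Convert percentage to decimal:
75% = 0.75
Multiply:
80 x 0.75 = 60

60


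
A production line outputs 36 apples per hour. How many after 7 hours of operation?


Production rate: 36 apples per hour
Time: 7 hours
Total: 36 x 7 = 252 apples

252 apples


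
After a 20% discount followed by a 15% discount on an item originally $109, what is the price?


First discount:
20% of $109 = $21.80
Price after first discount:
$109 - $21.80 = $87.20
Second discount:
15% of $87.20 = $13.08
Final price:
$87.20 - $13.08 = $74.12

$74.12


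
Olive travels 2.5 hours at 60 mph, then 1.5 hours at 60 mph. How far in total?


Leg 1 distance:
60 x 2.5 = 150 miles
Leg 2 distance:
60 x 1.5 = 90 miles
Total distance:
150 + 90 = 240 miles

240 miles


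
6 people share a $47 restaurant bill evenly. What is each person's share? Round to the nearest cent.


Total bill: $47
Number of people: 6
Each pays: $47 / 6 = $7.8333... ≈ $7.83

$7.83


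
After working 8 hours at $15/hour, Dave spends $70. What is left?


Calculate earnings:
8 x $15 = $120
Subtract spending:
$120 - $70 = $50

$50


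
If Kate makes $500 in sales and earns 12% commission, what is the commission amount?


Convert rate to decimal:
12% = 0.12
Multiply by sales:
$500 x 0.12 = $60

$60


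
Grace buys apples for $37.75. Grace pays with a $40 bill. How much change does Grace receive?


Start with the amount paid:
$40
Subtract the price:
$40 - $37.75 = $2.25

$2.25


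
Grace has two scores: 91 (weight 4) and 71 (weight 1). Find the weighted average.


Weighted sum:
4 x 91 + 1 x 71 = 435
Total weight:
4 + 1 = 5
Weighted average:
435 / 5 = 87

87


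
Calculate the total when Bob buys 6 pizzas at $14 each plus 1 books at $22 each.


Cost of pizzas:
6 x $14 = $84
Cost of books:
1 x $22 = $22
Add both:
$84 + $22 = $106

$106


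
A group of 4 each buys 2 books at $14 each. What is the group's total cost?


Cost per person:
2 x $14 = $28
Group total:
4 x $28 = $112

$112


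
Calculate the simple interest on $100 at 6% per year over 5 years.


Use the formula I = P x R x T / 100
P x R x T = 100 x 6 x 5 = 3000
I = 3000 / 100 = $30

$30


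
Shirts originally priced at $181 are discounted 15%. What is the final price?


Calculate the discount amount:
15% of $181 = $27.15
Subtract from original:
$181 - $27.15 = $153.85

$153.85


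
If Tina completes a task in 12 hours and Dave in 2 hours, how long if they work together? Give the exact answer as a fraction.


Tina's rate: 1/12 of the job per hour
Dave's rate: 1/2 of the job per hour
Combined rate: 1/12 + 1/2 = 7/12 per hour
Time = 1 / (7/12) = 12/7 hours (≈ 1.71 hours)

12/7 hours


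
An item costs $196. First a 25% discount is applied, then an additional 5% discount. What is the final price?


First discount:
25% of $196 = $49
Price after first discount:
$196 - $49 = $147
Second discount:
5% of $147 = $7.35
Final price:
$147 - $7.35 = $139.65

$139.65


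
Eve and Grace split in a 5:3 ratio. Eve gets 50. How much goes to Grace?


Find the multiplier:
50 / 5 = 10
Apply to Grace's share:
3 x 10 = 30

30


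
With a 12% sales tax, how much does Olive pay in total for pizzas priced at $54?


Calculate the tax:
12% of $54 = $6.48
Add tax to price:
$54 + $6.48 = $60.48

$60.48


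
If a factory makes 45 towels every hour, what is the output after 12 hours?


Production rate: 45 towels per hour
Time: 12 hours
Total: 45 x 12 = 540 towels

540 towels


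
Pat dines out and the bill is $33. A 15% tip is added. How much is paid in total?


Calculate the tip:
15% of $33 = $4.95
Add tip to meal cost:
$33 + $4.95 = $37.95

$37.95


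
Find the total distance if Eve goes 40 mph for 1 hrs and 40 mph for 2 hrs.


Leg 1 distance:
40 x 1 = 40 miles
Leg 2 distance:
40 x 2 = 80 miles
Total distance:
40 + 80 = 120 miles

120 miles


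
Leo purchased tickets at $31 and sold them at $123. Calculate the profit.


Selling price = $123
Cost price = $31
Profit = selling price - cost price:
Profit = $123 - $31 = $92

$92


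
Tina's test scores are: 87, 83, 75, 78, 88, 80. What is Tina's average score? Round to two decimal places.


Add the scores:
87 + 83 + 75 + 78 + 88 + 80 = 491
Divide by the number of tests:
491 / 6 = 81.8333... ≈ 81.83

81.83


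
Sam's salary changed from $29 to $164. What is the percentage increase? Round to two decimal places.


Find the absolute change:
|164 - 29| = 135
Divide by original and multiply by 100:
135 / 29 x 100 = 465.5172...% ≈ 465.52%

465.52%


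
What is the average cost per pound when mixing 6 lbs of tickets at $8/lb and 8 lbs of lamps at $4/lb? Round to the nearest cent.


Cost of tickets:
6 x $8 = $48
Cost of lamps:
8 x $4 = $32
Total cost: $48 + $32 = $80
Total weight: 14 lbs
Average: $80 / 14 = $5.7142... ≈ $5.71/lb

$5.71/lb


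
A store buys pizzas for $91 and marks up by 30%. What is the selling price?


Calculate the markup amount:
30% of $91 = $27.30
Add to cost:
$91 + $27.30 = $118.30

$118.30


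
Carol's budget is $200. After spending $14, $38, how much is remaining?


Add up expenses:
$14 + $38 = $52
Subtract from budget:
$200 - $52 = $148

$148


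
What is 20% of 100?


Convert percentage to decimal:
20% = 0.2
Multiply:
100 x 0.2 = 20

20


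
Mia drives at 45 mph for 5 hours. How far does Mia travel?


Use the formula: distance = speed x time
Speed = 45 mph, Time = 5 hours
45 x 5 = 225 miles

225 miles


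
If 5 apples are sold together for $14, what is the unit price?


Total cost: $14
Number of items: 5
Unit price: $14 / 5 = $2.80

$2.80


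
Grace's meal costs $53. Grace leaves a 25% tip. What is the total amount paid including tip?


Calculate the tip:
25% of $53 = $13.25
Add tip to meal cost:
$53 + $13.25 = $66.25

$66.25


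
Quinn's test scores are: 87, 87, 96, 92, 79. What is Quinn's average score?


Add the scores:
87 + 87 + 96 + 92 + 79 = 441
Divide by the number of tests:
441 / 5 = 88.2

88.2


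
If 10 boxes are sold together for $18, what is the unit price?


Total cost: $18
Number of items: 10
Unit price: $18 / 10 = $1.80

$1.80


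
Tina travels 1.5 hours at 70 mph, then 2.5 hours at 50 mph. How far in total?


Leg 1 distance:
70 x 1.5 = 105 miles
Leg 2 distance:
50 x 2.5 = 125 miles
Total distance:
105 + 125 = 230 miles

230 miles


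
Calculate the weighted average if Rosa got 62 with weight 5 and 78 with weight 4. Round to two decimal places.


Weighted sum:
5 x 62 + 4 x 78 = 622
Total weight:
5 + 4 = 9
Weighted average:
622 / 9 = 69.1111... ≈ 69.11

69.11


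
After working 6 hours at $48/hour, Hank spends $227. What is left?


Calculate earnings:
6 x $48 = $288
Subtract spending:
$288 - $227 = $61

$61


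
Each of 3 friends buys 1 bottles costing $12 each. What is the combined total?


Cost per person:
1 x $12 = $12
Group total:
3 x $12 = $36

$36


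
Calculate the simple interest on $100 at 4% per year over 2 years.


Use the formula I = P x R x T / 100
P x R x T = 100 x 4 x 2 = 800
I = 800 / 100 = $8

$8


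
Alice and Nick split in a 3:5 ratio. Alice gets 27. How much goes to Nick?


Find the multiplier:
27 / 3 = 9
Apply to Nick's share:
5 x 9 = 45

45


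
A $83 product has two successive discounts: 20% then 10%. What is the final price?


First discount:
20% of $83 = $16.60
Price after first discount:
$83 - $16.60 = $66.40
Second discount:
10% of $66.40 = $6.64
Final price:
$66.40 - $6.64 = $59.76

$59.76


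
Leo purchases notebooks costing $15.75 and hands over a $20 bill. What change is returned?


Start with the amount paid:
$20
Subtract the price:
$20 - $15.75 = $4.25

$4.25


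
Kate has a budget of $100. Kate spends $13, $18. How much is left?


Add up expenses:
$13 + $18 = $31
Subtract from budget:
$100 - $31 = $69

$69


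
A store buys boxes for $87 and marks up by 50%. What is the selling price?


Calculate the markup amount:
50% of $87 = $43.50
Add to cost:
$87 + $43.50 = $130.50

$130.50


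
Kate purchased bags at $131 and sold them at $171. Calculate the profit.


Selling price = $171
Cost price = $131
Profit = selling price - cost price:
Profit = $171 - $131 = $40

$40


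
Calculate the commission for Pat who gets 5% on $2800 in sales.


Convert rate to decimal:
5% = 0.05
Multiply by sales:
$2800 x 0.05 = $140

$140


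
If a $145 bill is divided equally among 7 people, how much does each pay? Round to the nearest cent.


Total bill: $145
Number of people: 7
Each pays: $145 / 7 = $20.7142... ≈ $20.71

$20.71


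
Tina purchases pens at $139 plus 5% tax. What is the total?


Calculate the tax:
5% of $139 = $6.95
Add tax to price:
$139 + $6.95 = $145.95

$145.95


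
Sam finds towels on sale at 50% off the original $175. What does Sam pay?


Calculate the discount amount:
50% of $175 = $87.50
Subtract from original:
$175 - $87.50 = $87.50

$87.50


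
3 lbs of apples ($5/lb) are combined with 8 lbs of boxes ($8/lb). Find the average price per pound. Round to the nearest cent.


Cost of apples:
3 x $5 = $15
Cost of boxes:
8 x $8 = $64
Total cost: $15 + $64 = $79
Total weight: 11 lbs
Average: $79 / 11 = $7.1818... ≈ $7.18/lb

$7.18/lb


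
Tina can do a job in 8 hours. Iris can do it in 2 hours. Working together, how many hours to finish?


Tina's rate: 1/8 of the job per hour
Iris's rate: 1/2 of the job per hour
Combined rate: 1/8 + 1/2 = 5/8 per hour
Time = 1 / (5/8) = 8/5 = 1.6 hours

1.6 hours


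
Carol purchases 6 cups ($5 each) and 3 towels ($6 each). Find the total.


Cost of cups:
6 x $5 = $30
Cost of towels:
3 x $6 = $18
Add both:
$30 + $18 = $48

$48


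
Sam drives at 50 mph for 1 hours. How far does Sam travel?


Use the formula: distance = speed x time
Speed = 50 mph, Time = 1 hours
50 x 1 = 50 miles

50 miles


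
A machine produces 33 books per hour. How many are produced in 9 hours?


Production rate: 33 books per hour
Time: 9 hours
Total: 33 x 9 = 297 books

297 books


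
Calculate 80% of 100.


Convert percentage to decimal:
80% = 0.8
Multiply:
100 x 0.8 = 80

80


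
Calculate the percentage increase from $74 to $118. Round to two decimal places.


Find the absolute change:
|118 - 74| = 44
Divide by original and multiply by 100:
44 / 74 x 100 = 59.4594...% ≈ 59.46%

59.46%


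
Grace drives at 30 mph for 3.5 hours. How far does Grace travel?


Use the formula: distance = speed x time
Speed = 30 mph, Time = 3.5 hours
30 x 3.5 = 105 miles

105 miles


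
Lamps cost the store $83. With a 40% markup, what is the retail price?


Calculate the markup amount:
40% of $83 = $33.20
Add to cost:
$83 + $33.20 = $116.20

$116.20


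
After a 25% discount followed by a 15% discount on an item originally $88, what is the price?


First discount:
25% of $88 = $22
Price after first discount:
$88 - $22 = $66
Second discount:
15% of $66 = $9.90
Final price:
$66 - $9.90 = $56.10

$56.10


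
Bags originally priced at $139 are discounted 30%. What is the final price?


Calculate the discount amount:
30% of $139 = $41.70
Subtract from original:
$139 - $41.70 = $97.30

$97.30


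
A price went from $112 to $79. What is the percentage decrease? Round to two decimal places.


Find the absolute change:
|79 - 112| = 33
Divide by original and multiply by 100:
33 / 112 x 100 = 29.4642...% ≈ 29.46%

29.46%


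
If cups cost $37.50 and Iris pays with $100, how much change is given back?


Start with the amount paid:
$100
Subtract the price:
$100 - $37.50 = $62.50

$62.50


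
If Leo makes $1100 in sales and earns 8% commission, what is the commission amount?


Convert rate to decimal:
8% = 0.08
Multiply by sales:
$1100 x 0.08 = $88

$88


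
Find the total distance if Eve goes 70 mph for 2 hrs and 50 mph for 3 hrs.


Leg 1 distance:
70 x 2 = 140 miles
Leg 2 distance:
50 x 3 = 150 miles
Total distance:
140 + 150 = 290 miles

290 miles


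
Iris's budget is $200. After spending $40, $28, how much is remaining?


Add up expenses:
$40 + $28 = $68
Subtract from budget:
$200 - $68 = $132

$132


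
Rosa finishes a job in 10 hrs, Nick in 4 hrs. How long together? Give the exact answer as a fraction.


Rosa's rate: 1/10 of the job per hour
Nick's rate: 1/4 of the job per hour
Combined rate: 1/10 + 1/4 = 7/20 per hour
Time = 1 / (7/20) = 20/7 hours (≈ 2.86 hours)

20/7 hours


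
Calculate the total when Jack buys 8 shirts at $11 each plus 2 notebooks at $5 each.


Cost of shirts:
8 x $11 = $88
Cost of notebooks:
2 x $5 = $10
Add both:
$88 + $10 = $98

$98


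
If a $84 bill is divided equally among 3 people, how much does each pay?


Total bill: $84
Number of people: 3
Each pays: $84 / 3 = $28

$28


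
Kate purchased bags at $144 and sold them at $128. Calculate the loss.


Selling price = $128
Cost price = $144
Loss = cost price - selling price:
Loss = $144 - $128 = $16

$16


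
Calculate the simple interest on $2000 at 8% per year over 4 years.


Use the formula I = P x R x T / 100
P x R x T = 2000 x 8 x 4 = 64000
I = 64000 / 100 = $640

$640


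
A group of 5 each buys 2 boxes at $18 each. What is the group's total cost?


Cost per person:
2 x $18 = $36
Group total:
5 x $36 = $180

$180


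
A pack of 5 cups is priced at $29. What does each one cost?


Total cost: $29
Number of items: 5
Unit price: $29 / 5 = $5.80

$5.80


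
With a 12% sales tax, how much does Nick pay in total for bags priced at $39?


Calculate the tax:
12% of $39 = $4.68
Add tax to price:
$39 + $4.68 = $43.68

$43.68


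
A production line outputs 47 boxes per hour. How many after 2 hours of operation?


Production rate: 47 boxes per hour
Time: 2 hours
Total: 47 x 2 = 94 boxes

94 boxes


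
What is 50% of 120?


Convert percentage to decimal:
50% = 0.5
Multiply:
120 x 0.5 = 60

60


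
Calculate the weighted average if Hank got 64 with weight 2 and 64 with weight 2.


Weighted sum:
2 x 64 + 2 x 64 = 256
Total weight:
2 + 2 = 4
Weighted average:
256 / 4 = 64

64


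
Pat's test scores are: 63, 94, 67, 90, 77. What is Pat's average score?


Add the scores:
63 + 94 + 67 + 90 + 77 = 391
Divide by the number of tests:
391 / 5 = 78.2

78.2


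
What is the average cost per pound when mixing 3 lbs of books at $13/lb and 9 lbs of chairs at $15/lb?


Cost of books:
3 x $13 = $39
Cost of chairs:
9 x $15 = $135
Total cost: $39 + $135 = $174
Total weight: 12 lbs
Average: $174 / 12 = $14.50/lb

$14.50/lb


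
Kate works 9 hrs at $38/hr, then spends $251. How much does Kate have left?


Calculate earnings:
9 x $38 = $342
Subtract spending:
$342 - $251 = $91

$91


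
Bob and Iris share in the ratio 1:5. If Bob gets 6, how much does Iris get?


Find the multiplier:
6 / 1 = 6
Apply to Iris's share:
5 x 6 = 30

30


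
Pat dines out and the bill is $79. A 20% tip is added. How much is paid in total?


Calculate the tip:
20% of $79 = $15.80
Add tip to meal cost:
$79 + $15.80 = $94.80

$94.80


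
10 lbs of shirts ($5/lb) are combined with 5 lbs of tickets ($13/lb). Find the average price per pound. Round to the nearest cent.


Cost of shirts:
10 x $5 = $50
Cost of tickets:
5 x $13 = $65
Total cost: $50 + $65 = $115
Total weight: 15 lbs
Average: $115 / 15 = $7.6666... ≈ $7.67/lb

$7.67/lb


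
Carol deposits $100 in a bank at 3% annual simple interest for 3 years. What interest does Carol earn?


Use the formula I = P x R x T / 100
P x R x T = 100 x 3 x 3 = 900
I = 900 / 100 = $9

$9


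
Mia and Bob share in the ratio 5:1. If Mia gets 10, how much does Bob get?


Find the multiplier:
10 / 5 = 2
Apply to Bob's share:
1 x 2 = 2

2


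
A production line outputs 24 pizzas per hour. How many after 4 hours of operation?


Production rate: 24 pizzas per hour
Time: 4 hours
Total: 24 x 4 = 96 pizzas

96 pizzas


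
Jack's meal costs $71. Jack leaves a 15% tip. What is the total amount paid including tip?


Calculate the tip:
15% of $71 = $10.65
Add tip to meal cost:
$71 + $10.65 = $81.65

$81.65


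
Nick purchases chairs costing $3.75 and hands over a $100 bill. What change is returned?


Start with the amount paid:
$100
Subtract the price:
$100 - $3.75 = $96.25

$96.25


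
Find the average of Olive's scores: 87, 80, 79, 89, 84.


Add the scores:
87 + 80 + 79 + 89 + 84 = 419
Divide by the number of tests:
419 / 5 = 83.8

83.8


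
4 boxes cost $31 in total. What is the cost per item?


Total cost: $31
Number of items: 4
Unit price: $31 / 4 = $7.75

$7.75


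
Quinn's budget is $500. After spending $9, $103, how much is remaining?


Add up expenses:
$9 + $103 = $112
Subtract from budget:
$500 - $112 = $388

$388


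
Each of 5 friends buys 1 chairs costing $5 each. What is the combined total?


Cost per person:
1 x $5 = $5
Group total:
5 x $5 = $25

$25


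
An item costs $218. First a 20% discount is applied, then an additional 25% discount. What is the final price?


First discount:
20% of $218 = $43.60
Price after first discount:
$218 - $43.60 = $174.40
Second discount:
25% of $174.40 = $43.60
Final price:
$174.40 - $43.60 = $130.80

$130.80


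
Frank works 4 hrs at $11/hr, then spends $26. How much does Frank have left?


Calculate earnings:
4 x $11 = $44
Subtract spending:
$44 - $26 = $18

$18


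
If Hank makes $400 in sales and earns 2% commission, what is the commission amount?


Convert rate to decimal:
2% = 0.02
Multiply by sales:
$400 x 0.02 = $8

$8


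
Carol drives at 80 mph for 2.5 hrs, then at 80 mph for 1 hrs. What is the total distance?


Leg 1 distance:
80 x 2.5 = 200 miles
Leg 2 distance:
80 x 1 = 80 miles
Total distance:
200 + 80 = 280 miles

280 miles


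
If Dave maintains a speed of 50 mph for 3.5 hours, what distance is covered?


Use the formula: distance = speed x time
Speed = 50 mph, Time = 3.5 hours
50 x 3.5 = 175 miles

175 miles


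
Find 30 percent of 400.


Convert percentage to decimal:
30% = 0.3
Multiply:
400 x 0.3 = 120

120


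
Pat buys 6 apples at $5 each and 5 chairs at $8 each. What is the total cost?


Cost of apples:
6 x $5 = $30
Cost of chairs:
5 x $8 = $40
Add both:
$30 + $40 = $70

$70


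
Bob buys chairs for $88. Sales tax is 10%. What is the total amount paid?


Calculate the tax:
10% of $88 = $8.80
Add tax to price:
$88 + $8.80 = $96.80

$96.80


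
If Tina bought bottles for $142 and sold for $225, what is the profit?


Selling price = $225
Cost price = $142
Profit = selling price - cost price:
Profit = $225 - $142 = $83

$83


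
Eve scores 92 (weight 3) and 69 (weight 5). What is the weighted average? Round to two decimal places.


Weighted sum:
3 x 92 + 5 x 69 = 621
Total weight:
3 + 5 = 8
Weighted average:
621 / 8 = 77.625 ≈ 77.63

77.63


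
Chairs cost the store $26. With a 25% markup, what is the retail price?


Calculate the markup amount:
25% of $26 = $6.50
Add to cost:
$26 + $6.50 = $32.50

$32.50


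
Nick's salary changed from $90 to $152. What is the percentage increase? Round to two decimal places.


Find the absolute change:
|152 - 90| = 62
Divide by original and multiply by 100:
62 / 90 x 100 = 68.8888...% ≈ 68.89%

68.89%


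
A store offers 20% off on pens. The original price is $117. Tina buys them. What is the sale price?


Calculate the discount amount:
20% of $117 = $23.40
Subtract from original:
$117 - $23.40 = $93.60

$93.60


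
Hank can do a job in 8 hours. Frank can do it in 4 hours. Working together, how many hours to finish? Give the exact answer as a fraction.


Hank's rate: 1/8 of the job per hour
Frank's rate: 1/4 of the job per hour
Combined rate: 1/8 + 1/4 = 3/8 per hour
Time = 1 / (3/8) = 8/3 hours (≈ 2.67 hours)

8/3 hours


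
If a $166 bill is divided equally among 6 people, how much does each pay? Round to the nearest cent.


Total bill: $166
Number of people: 6
Each pays: $166 / 6 = $27.6666... ≈ $27.67

$27.67


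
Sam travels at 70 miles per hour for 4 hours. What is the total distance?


Use the formula: distance = speed x time
Speed = 70 mph, Time = 4 hours
70 x 4 = 280 miles

280 miles


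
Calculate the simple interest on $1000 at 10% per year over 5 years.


Use the formula I = P x R x T / 100
P x R x T = 1000 x 10 x 5 = 50000
I = 50000 / 100 = $500

$500


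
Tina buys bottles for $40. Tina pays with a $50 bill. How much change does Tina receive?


Start with the amount paid:
$50
Subtract the price:
$50 - $40 = $10

$10


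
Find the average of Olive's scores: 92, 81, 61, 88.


Add the scores:
92 + 81 + 61 + 88 = 322
Divide by the number of tests:
322 / 4 = 80.5

80.5


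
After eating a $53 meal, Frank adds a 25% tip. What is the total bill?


Calculate the tip:
25% of $53 = $13.25
Add tip to meal cost:
$53 + $13.25 = $66.25

$66.25


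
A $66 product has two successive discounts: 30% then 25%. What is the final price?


First discount:
30% of $66 = $19.80
Price after first discount:
$66 - $19.80 = $46.20
Second discount:
25% of $46.20 = $11.55
Final price:
$46.20 - $11.55 = $34.65

$34.65


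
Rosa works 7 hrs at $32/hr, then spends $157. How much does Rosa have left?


Calculate earnings:
7 x $32 = $224
Subtract spending:
$224 - $157 = $67

$67


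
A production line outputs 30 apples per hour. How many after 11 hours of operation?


Production rate: 30 apples per hour
Time: 11 hours
Total: 30 x 11 = 330 apples

330 apples


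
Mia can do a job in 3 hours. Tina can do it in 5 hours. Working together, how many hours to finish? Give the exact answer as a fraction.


Mia's rate: 1/3 of the job per hour
Tina's rate: 1/5 of the job per hour
Combined rate: 1/3 + 1/5 = 8/15 per hour
Time = 1 / (8/15) = 15/8 hours (≈ 1.88 hours)

15/8 hours


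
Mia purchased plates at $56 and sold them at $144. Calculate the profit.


Selling price = $144
Cost price = $56
Profit = selling price - cost price:
Profit = $144 - $56 = $88

$88


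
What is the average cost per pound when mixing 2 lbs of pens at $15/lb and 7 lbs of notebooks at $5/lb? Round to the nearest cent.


Cost of pens:
2 x $15 = $30
Cost of notebooks:
7 x $5 = $35
Total cost: $30 + $35 = $65
Total weight: 9 lbs
Average: $65 / 9 = $7.2222... ≈ $7.22/lb

$7.22/lb


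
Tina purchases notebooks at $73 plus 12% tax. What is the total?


Calculate the tax:
12% of $73 = $8.76
Add tax to price:
$73 + $8.76 = $81.76

$81.76


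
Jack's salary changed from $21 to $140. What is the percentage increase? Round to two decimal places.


Find the absolute change:
|140 - 21| = 119
Divide by original and multiply by 100:
119 / 21 x 100 = 566.6666...% ≈ 566.67%

566.67%


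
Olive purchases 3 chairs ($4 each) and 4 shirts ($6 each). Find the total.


Cost of chairs:
3 x $4 = $12
Cost of shirts:
4 x $6 = $24
Add both:
$12 + $24 = $36

$36


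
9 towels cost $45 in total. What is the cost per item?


Total cost: $45
Number of items: 9
Unit price: $45 / 9 = $5

$5


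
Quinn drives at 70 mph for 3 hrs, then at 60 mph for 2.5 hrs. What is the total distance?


Leg 1 distance:
70 x 3 = 210 miles
Leg 2 distance:
60 x 2.5 = 150 miles
Total distance:
210 + 150 = 360 miles

360 miles


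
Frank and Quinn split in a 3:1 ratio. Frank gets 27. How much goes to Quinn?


Find the multiplier:
27 / 3 = 9
Apply to Quinn's share:
1 x 9 = 9

9


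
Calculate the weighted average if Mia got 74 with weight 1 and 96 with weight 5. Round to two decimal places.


Weighted sum:
1 x 74 + 5 x 96 = 554
Total weight:
1 + 5 = 6
Weighted average:
554 / 6 = 92.3333... ≈ 92.33

92.33


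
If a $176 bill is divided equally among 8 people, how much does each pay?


Total bill: $176
Number of people: 8
Each pays: $176 / 8 = $22

$22


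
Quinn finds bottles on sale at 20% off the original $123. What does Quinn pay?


Calculate the discount amount:
20% of $123 = $24.60
Subtract from original:
$123 - $24.60 = $98.40

$98.40


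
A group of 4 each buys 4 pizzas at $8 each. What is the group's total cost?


Cost per person:
4 x $8 = $32
Group total:
4 x $32 = $128

$128


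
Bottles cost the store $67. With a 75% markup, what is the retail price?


Calculate the markup amount:
75% of $67 = $50.25
Add to cost:
$67 + $50.25 = $117.25

$117.25


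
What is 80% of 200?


Convert percentage to decimal:
80% = 0.8
Multiply:
200 x 0.8 = 160

160


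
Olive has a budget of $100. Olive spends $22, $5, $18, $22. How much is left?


Add up expenses:
$22 + $5 + $18 + $22 = $67
Subtract from budget:
$100 - $67 = $33

$33


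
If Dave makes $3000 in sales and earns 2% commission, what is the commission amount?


Convert rate to decimal:
2% = 0.02
Multiply by sales:
$3000 x 0.02 = $60

$60


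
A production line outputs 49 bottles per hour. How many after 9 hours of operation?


Production rate: 49 bottles per hour
Time: 9 hours
Total: 49 x 9 = 441 bottles

441 bottles


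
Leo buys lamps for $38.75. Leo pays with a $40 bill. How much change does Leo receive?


Start with the amount paid:
$40
Subtract the price:
$40 - $38.75 = $1.25

$1.25


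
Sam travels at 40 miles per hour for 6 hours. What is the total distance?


Use the formula: distance = speed x time
Speed = 40 mph, Time = 6 hours
40 x 6 = 240 miles

240 miles


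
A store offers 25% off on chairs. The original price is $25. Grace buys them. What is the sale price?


Calculate the discount amount:
25% of $25 = $6.25
Subtract from original:
$25 - $6.25 = $18.75

$18.75


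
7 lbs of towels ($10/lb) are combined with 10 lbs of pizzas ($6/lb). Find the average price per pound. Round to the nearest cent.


Cost of towels:
7 x $10 = $70
Cost of pizzas:
10 x $6 = $60
Total cost: $70 + $60 = $130
Total weight: 17 lbs
Average: $130 / 17 = $7.6470... ≈ $7.65/lb

$7.65/lb


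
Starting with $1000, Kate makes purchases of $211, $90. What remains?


Add up expenses:
$211 + $90 = $301
Subtract from budget:
$1000 - $301 = $699

$699


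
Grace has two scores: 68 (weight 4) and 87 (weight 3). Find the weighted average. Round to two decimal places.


Weighted sum:
4 x 68 + 3 x 87 = 533
Total weight:
4 + 3 = 7
Weighted average:
533 / 7 = 76.1428... ≈ 76.14

76.14


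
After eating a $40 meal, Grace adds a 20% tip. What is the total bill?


Calculate the tip:
20% of $40 = $8
Add tip to meal cost:
$40 + $8 = $48

$48


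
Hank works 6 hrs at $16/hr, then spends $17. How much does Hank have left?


Calculate earnings:
6 x $16 = $96
Subtract spending:
$96 - $17 = $79

$79


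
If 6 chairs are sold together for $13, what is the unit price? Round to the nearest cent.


Total cost: $13
Number of items: 6
Unit price: $13 / 6 = $2.1666... ≈ $2.17

$2.17


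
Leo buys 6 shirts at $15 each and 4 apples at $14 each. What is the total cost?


Cost of shirts:
6 x $15 = $90
Cost of apples:
4 x $14 = $56
Add both:
$90 + $56 = $146

$146
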